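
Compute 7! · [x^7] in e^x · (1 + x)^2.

57

The EGF product rule gives c_7 = Σ_{k_1+k_2=7} C(7; k_1,k_2) · ∏ g_i(k_i), where e^x gives (1)^k; (1+x)^2 gives the falling factorial (2)_k.
g_1(k) for k = 0…7: 1, 1, 1, 1, 1, 1, 1, 1.
g_2(k) for k = 0…7: 1, 2, 2, 0, 0, 0, 0, 0.
c_7 = Σ_k C(7,k)·g_1(k)·g_2(7−k) = 21·1·2 + 7·1·2 + 1·1·1 = 42 + 14 + 1 = 57.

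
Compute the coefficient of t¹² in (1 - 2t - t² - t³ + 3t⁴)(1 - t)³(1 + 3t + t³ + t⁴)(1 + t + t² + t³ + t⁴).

(1 - 2t - t² - t³ + 3t⁴) has coefficients 1,-2,-1,-1,3 for degrees 0…4.
(1 - t)³ has coefficients 1,-3,3,-1,0,0,0,0,0,0,0,0,0 for degrees 0…12.
Multiplying by (1 + 3t + t³ + t⁴) gives running coefficients 1,0,-6,9,-5,0,2,-1,0,0,0,0,0 for degrees 0…12.
Finally multiplying by (1 + t + t² + t³ + t⁴), the product of all factors after the first has coefficients 1,1,-5,4,-1,-2,0,5,-4,1,1,-1,0 for degrees 0…12.
[t¹²] = 1·0 − 2·(-1) − 1·1 − 1·1 + 3·(-4) = -12.

-12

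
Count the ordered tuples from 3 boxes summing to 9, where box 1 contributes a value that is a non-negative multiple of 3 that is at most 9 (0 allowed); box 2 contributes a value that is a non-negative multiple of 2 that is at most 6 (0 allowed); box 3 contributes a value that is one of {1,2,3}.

4

The generating function for the choices is (1 + t^3 + t^6 + t^9)·(1 + t^2 + t^4 + t^6)·(t + t^2 + t^3); the count is [t^9].
(1 + t^3 + t^6 + t^9) has coefficients 1,0,0,1,0,0,1,0,0,1 for degrees 0…9.
(1 + t^2 + t^4 + t^6) has coefficients 1,0,1,0,1,0,1,0,0,0 for degrees 0…9.
Finally multiplying by (t + t^2 + t^3), the product of all factors after the first has coefficients 0,1,1,2,1,2,1,2,1,1 for degrees 0…9.
[t^9] = 1·1 + 1·1 + 1·2 + 1·0 = 4.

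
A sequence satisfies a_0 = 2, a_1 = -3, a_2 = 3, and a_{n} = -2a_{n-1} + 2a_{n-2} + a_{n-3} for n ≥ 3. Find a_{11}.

-20023

The ordinary generating function has denominator 1 + 2y - 2y^2 - y^3.
Iterating the recurrence: a_0,…,a_{11} = 2, -3, 3, -10, 23, -63, 162, -427, 1115, -2922, 7647, -20023.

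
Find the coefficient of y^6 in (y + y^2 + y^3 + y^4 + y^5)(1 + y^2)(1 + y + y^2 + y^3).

7

(y + y^2 + y^3 + y^4 + y^5) has coefficients 0,1,1,1,1,1 for degrees 0…5.
(1 + y^2) has coefficients 1,0,1,0,0,0,0 for degrees 0…6.
Finally multiplying by (1 + y + y^2 + y^3), the product of all factors after the first has coefficients 1,1,2,2,1,1,0 for degrees 0…6.
[y^6] = 1·1 + 1·1 + 1·2 + 1·2 + 1·1 = 7.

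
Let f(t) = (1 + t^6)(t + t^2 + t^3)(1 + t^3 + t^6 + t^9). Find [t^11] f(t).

(1 + t^6) has coefficients 1,0,0,0,0,0,1 for degrees 0…6.
(t + t^2 + t^3) has coefficients 0,1,1,1,0,0,0,0,0,0,0,0 for degrees 0…11.
Finally multiplying by (1 + t^3 + t^6 + t^9), the product of all factors after the first has coefficients 0,1,1,1,1,1,1,1,1,1,1,1 for degrees 0…11.
[t^11] = 1·1 + 1·1 = 2.

2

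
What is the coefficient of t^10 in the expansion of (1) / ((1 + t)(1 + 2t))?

2047

Partial fractions give a closed form: a_n = (-1)·(-1)^n + (2)·(-2)^n.
At n = 10: a_10 = 2047.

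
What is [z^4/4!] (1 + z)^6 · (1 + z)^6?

The EGF product rule gives c_4 = Σ_{k_1+k_2=4} C(4; k_1,k_2) · ∏ g_i(k_i), where (1+z)^6 gives the falling factorial (6)_k; (1+z)^6 gives the falling factorial (6)_k.
g_1(k) for k = 0…4: 1, 6, 30, 120, 360.
g_2(k) for k = 0…4: 1, 6, 30, 120, 360.
c_4 = Σ_k C(4,k)·g_1(k)·g_2(4−k) = 1·1·360 + 4·6·120 + 6·30·30 + 4·120·6 + 1·360·1 = 360 + 2880 + 5400 + 2880 + 360 = 11880.

11880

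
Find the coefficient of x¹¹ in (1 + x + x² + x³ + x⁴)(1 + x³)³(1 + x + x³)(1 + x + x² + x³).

(1 + x + x² + x³ + x⁴) has coefficients 1,1,1,1,1 for degrees 0…4.
(1 + x³)³ has coefficients 1,0,0,3,0,0,3,0,0,1,0,0 for degrees 0…11.
Multiplying by (1 + x + x³) gives running coefficients 1,1,0,4,3,0,6,3,0,4,1,0 for degrees 0…11.
Finally multiplying by (1 + x + x² + x³), the product of all factors after the first has coefficients 1,2,2,6,8,7,13,12,9,13,8,5 for degrees 0…11.
[x¹¹] = 1·5 + 1·8 + 1·13 + 1·9 + 1·12 = 47.

47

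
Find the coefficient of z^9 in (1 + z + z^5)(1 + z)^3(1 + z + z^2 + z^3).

(1 + z + z^5) has coefficients 1,1,0,0,0,1 for degrees 0…5.
(1 + z)^3 has coefficients 1,3,3,1,0,0,0,0,0,0 for degrees 0…9.
Finally multiplying by (1 + z + z^2 + z^3), the product of all factors after the first has coefficients 1,4,7,8,7,4,1,0,0,0 for degrees 0…9.
[z^9] = 1·0 + 1·0 + 1·7 = 7.

7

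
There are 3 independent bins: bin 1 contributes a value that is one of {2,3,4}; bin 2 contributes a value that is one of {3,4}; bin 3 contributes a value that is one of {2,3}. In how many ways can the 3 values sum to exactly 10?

3

The generating function for the choices is (x^2 + x^3 + x^4)·(x^3 + x^4)·(x^2 + x^3); the count is [x^10].
(x^2 + x^3 + x^4) has coefficients 0,0,1,1,1 for degrees 0…4.
(x^3 + x^4) has coefficients 0,0,0,1,1,0,0,0,0,0,0 for degrees 0…10.
Finally multiplying by (x^2 + x^3), the product of all factors after the first has coefficients 0,0,0,0,0,1,2,1,0,0,0 for degrees 0…10.
[x^10] = 1·0 + 1·1 + 1·2 = 3.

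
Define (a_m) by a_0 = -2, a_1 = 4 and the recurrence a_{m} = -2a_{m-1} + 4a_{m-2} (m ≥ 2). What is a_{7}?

5376

The ordinary generating function has denominator 1 + 2z - 4z^2.
Iterating the recurrence: a_0,…,a_{7} = -2, 4, -16, 48, -160, 512, -1664, 5376.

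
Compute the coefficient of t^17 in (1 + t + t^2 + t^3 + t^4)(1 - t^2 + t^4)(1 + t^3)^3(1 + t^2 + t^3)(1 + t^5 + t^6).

(1 + t + t^2 + t^3 + t^4) has coefficients 1,1,1,1,1 for degrees 0…4.
(1 - t^2 + t^4) has coefficients 1,0,-1,0,1,0,0,0,0,0,0,0,0,0,0,0,0,0 for degrees 0…17.
Multiplying by (1 + t^3)^3 gives running coefficients 1,0,-1,3,1,-3,3,3,-3,1,3,-1,0,1,0,0,0,0 for degrees 0…17.
Multiplying by (1 + t^2 + t^3) gives running coefficients 1,0,0,4,0,-1,7,1,-3,7,3,-3,4,3,-1,1,1,0 for degrees 0…17.
Finally multiplying by (1 + t^5 + t^6), the product of all factors after the first has coefficients 1,0,0,4,0,0,8,1,1,11,2,3,12,1,3,11,1,1 for degrees 0…17.
[t^17] = 1·1 + 1·1 + 1·11 + 1·3 + 1·1 = 17.

17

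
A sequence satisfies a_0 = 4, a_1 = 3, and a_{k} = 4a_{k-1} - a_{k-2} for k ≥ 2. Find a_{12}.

The ordinary generating function has denominator 1 - 4y + y^2.
Iterating the recurrence: a_0,…,a_{12} = 4, 3, 8, 29, 108, 403, 1504, 5613, 20948, 78179, 291768, 1088893, 4063804.

4063804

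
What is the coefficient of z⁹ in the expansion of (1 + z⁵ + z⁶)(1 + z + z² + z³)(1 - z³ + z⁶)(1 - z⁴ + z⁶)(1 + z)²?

12

(1 + z⁵ + z⁶) has coefficients 1,0,0,0,0,1,1 for degrees 0…6.
(1 + z + z² + z³) has coefficients 1,1,1,1,0,0,0,0,0,0 for degrees 0…9.
Multiplying by (1 - z³ + z⁶) gives running coefficients 1,1,1,0,-1,-1,0,1,1,1 for degrees 0…9.
Multiplying by (1 - z⁴ + z⁶) gives running coefficients 1,1,1,0,-2,-2,0,2,3,2 for degrees 0…9.
Finally multiplying by (1 + z)², the product of all factors after the first has coefficients 1,3,4,3,-1,-6,-6,0,7,10 for degrees 0…9.
[z⁹] = 1·10 + 1·(-1) + 1·3 = 12.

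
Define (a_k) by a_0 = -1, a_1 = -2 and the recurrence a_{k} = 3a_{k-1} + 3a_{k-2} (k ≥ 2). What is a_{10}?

The ordinary generating function has denominator 1 - 3q - 3q^2.
Iterating the recurrence: a_0,…,a_{10} = -1, -2, -9, -33, -126, -477, -1809, -6858, -26001, -98577, -373734.

-373734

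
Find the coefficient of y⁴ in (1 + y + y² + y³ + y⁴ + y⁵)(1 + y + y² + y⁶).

3

(1 + y + y² + y³ + y⁴ + y⁵) has coefficients 1,1,1,1,1 for degrees 0…4.
(1 + y + y² + y⁶) has coefficients 1,1,1,0,0 for degrees 0…4.
[y⁴] = 1·0 + 1·0 + 1·1 + 1·1 + 1·1 = 3.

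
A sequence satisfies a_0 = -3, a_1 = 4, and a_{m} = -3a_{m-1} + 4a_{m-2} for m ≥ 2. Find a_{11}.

The ordinary generating function has denominator 1 + 3z - 4z^2.
Iterating the recurrence: a_0,…,a_{11} = -3, 4, -24, 88, -360, 1432, -5736, 22936, -91752, 367000, -1468008, 5872024.

5872024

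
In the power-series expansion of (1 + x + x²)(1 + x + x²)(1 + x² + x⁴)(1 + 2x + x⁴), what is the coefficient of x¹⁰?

4

(1 + x + x²) has coefficients 1,1,1 for degrees 0…2.
(1 + x + x²) has coefficients 1,1,1,0,0,0,0,0,0,0,0 for degrees 0…10.
Multiplying by (1 + x² + x⁴) gives running coefficients 1,1,2,1,2,1,1,0,0,0,0 for degrees 0…10.
Finally multiplying by (1 + 2x + x⁴), the product of all factors after the first has coefficients 1,3,4,5,5,6,5,3,2,1,1 for degrees 0…10.
[x¹⁰] = 1·1 + 1·1 + 1·2 = 4.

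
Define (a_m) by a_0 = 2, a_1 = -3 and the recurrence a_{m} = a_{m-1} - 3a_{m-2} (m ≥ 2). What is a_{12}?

The ordinary generating function has denominator 1 - z + 3z^2.
Iterating the recurrence: a_0,…,a_{12} = 2, -3, -9, 0, 27, 27, -54, -135, 27, 432, 351, -945, -1998.

-1998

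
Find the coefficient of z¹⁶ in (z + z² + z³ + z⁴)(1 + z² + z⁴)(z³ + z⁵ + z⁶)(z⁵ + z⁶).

(z + z² + z³ + z⁴) has coefficients 0,1,1,1,1 for degrees 0…4.
(1 + z² + z⁴) has coefficients 1,0,1,0,1,0,0,0,0,0,0,0,0,0,0,0,0 for degrees 0…16.
Multiplying by (z³ + z⁵ + z⁶) gives running coefficients 0,0,0,1,0,2,1,2,1,1,1,0,0,0,0,0,0 for degrees 0…16.
Finally multiplying by (z⁵ + z⁶), the product of all factors after the first has coefficients 0,0,0,0,0,0,0,0,1,1,2,3,3,3,2,2,1 for degrees 0…16.
[z¹⁶] = 1·2 + 1·2 + 1·3 + 1·3 = 10.

10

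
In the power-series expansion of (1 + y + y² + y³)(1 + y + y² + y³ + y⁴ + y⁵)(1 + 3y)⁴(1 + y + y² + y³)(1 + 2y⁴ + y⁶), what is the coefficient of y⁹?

(1 + y + y² + y³) has coefficients 1,1,1,1 for degrees 0…3.
(1 + y + y² + y³ + y⁴ + y⁵) has coefficients 1,1,1,1,1,1,0,0,0,0 for degrees 0…9.
Multiplying by (1 + 3y)⁴ gives running coefficients 1,13,67,175,256,256,255,243,189,81 for degrees 0…9.
Multiplying by (1 + y + y² + y³) gives running coefficients 1,14,81,256,511,754,942,1010,943,768 for degrees 0…9.
Finally multiplying by (1 + 2y⁴ + y⁶), the product of all factors after the first has coefficients 1,14,81,256,513,782,1105,1536,2046,2532 for degrees 0…9.
[y⁹] = 1·2532 + 1·2046 + 1·1536 + 1·1105 = 7219.

7219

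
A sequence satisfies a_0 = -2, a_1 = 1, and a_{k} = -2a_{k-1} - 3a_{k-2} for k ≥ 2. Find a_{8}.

22

The ordinary generating function has denominator 1 + 2q + 3q^2.
Iterating the recurrence: a_0,…,a_{8} = -2, 1, 4, -11, 10, 13, -56, 73, 22.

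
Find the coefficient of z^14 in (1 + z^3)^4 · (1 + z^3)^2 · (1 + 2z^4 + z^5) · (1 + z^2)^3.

161

(1 + z^3)^4 has coefficients 1,0,0,4,0,0,6,0,0,4,0,0,1 for degrees 0…12.
(1 + z^3)^2 has coefficients 1,0,0,2,0,0,1,0,0,0,0,0,0,0,0 for degrees 0…14.
Multiplying by (1 + 2z^4 + z^5) gives running coefficients 1,0,0,2,2,1,1,4,2,0,2,1,0,0,0 for degrees 0…14.
Finally multiplying by (1 + z^2)^3, the product of all factors after the first has coefficients 1,0,3,2,5,7,8,13,11,17,13,14,13,7,8 for degrees 0…14.
[z^14] = 1·8 + 4·14 + 6·11 + 4·7 + 1·3 = 161.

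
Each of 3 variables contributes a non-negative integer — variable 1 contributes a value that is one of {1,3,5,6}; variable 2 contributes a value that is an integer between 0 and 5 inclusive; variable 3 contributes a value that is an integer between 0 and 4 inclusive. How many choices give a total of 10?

The generating function for the choices is (q + q^3 + q^5 + q^6)·(1 + q + q^2 + q^3 + q^4 + q^5)·(1 + q + q^2 + q^3 + q^4); the count is [q^10].
(q + q^3 + q^5 + q^6) has coefficients 0,1,0,1,0,1,1 for degrees 0…6.
(1 + q + q^2 + q^3 + q^4 + q^5) has coefficients 1,1,1,1,1,1,0,0,0,0,0 for degrees 0…10.
Finally multiplying by (1 + q + q^2 + q^3 + q^4), the product of all factors after the first has coefficients 1,2,3,4,5,5,4,3,2,1,0 for degrees 0…10.
[q^10] = 1·1 + 1·3 + 1·5 + 1·5 = 14.

14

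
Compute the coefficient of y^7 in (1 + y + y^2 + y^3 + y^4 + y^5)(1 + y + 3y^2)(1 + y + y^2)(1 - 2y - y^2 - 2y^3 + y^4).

(1 + y + y^2 + y^3 + y^4 + y^5) has coefficients 1,1,1,1,1,1 for degrees 0…5.
(1 + y + 3y^2) has coefficients 1,1,3,0,0,0,0,0 for degrees 0…7.
Multiplying by (1 + y + y^2) gives running coefficients 1,2,5,4,3,0,0,0 for degrees 0…7.
Finally multiplying by (1 - 2y - y^2 - 2y^3 + y^4), the product of all factors after the first has coefficients 1,0,0,-10,-13,-18,-6,-2 for degrees 0…7.
[y^7] = 1·(-2) + 1·(-6) + 1·(-18) + 1·(-13) + 1·(-10) + 1·0 = -49.

-49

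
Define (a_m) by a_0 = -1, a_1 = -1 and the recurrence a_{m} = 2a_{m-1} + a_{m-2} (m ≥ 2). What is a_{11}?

-8119

The ordinary generating function has denominator 1 - 2q - q^2.
Iterating the recurrence: a_0,…,a_{11} = -1, -1, -3, -7, -17, -41, -99, -239, -577, -1393, -3363, -8119.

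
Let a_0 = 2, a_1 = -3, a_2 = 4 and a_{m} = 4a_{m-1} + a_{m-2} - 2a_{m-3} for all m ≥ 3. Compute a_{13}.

The ordinary generating function has denominator 1 - 4t - t^2 + 2t^3.
Iterating the recurrence: a_0,…,a_{13} = 2, -3, 4, 9, 46, 185, 768, 3165, 13058, 53861, 222172, 916433, 3780182, 15592817.

15592817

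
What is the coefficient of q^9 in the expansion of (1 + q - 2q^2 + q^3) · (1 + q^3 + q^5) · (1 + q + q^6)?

3

(1 + q - 2q^2 + q^3) has coefficients 1,1,-2,1 for degrees 0…3.
(1 + q^3 + q^5) has coefficients 1,0,0,1,0,1,0,0,0,0 for degrees 0…9.
Finally multiplying by (1 + q + q^6), the product of all factors after the first has coefficients 1,1,0,1,1,1,2,0,0,1 for degrees 0…9.
[q^9] = 1·1 + 1·0 − 2·0 + 1·2 = 3.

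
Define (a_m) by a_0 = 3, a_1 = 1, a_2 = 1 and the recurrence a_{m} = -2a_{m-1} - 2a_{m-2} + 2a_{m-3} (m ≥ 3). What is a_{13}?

The ordinary generating function has denominator 1 + 2y + 2y^2 - 2y^3.
Iterating the recurrence: a_0,…,a_{13} = 3, 1, 1, 2, -4, 6, 0, -20, 52, -64, -16, 264, -624, 688.

688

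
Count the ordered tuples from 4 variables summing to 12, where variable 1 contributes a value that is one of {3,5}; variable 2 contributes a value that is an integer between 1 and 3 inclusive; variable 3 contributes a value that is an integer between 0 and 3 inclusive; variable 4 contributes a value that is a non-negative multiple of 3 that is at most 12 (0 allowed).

The generating function for the choices is (y³ + y⁵)·(y + y² + y³)·(1 + y + y² + y³)·(1 + y³ + y⁶ + y⁹ + y¹²); the count is [y¹²].
(y³ + y⁵) has coefficients 0,0,0,1,0,1 for degrees 0…5.
(y + y² + y³) has coefficients 0,1,1,1,0,0,0,0,0,0,0,0,0 for degrees 0…12.
Multiplying by (1 + y + y² + y³) gives running coefficients 0,1,2,3,3,2,1,0,0,0,0,0,0 for degrees 0…12.
Finally multiplying by (1 + y³ + y⁶ + y⁹ + y¹²), the product of all factors after the first has coefficients 0,1,2,3,4,4,4,4,4,4,4,4,4 for degrees 0…12.
[y¹²] = 1·4 + 1·4 = 8.

8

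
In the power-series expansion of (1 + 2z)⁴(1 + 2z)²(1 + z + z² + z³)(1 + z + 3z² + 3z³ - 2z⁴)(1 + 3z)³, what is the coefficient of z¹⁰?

(1 + 2z)⁴ has coefficients 1,8,24,32,16 for degrees 0…4.
(1 + 2z)² has coefficients 1,4,4,0,0,0,0,0,0,0,0 for degrees 0…10.
Multiplying by (1 + z + z² + z³) gives running coefficients 1,5,9,9,8,4,0,0,0,0,0 for degrees 0…10.
Multiplying by (1 + z + 3z² + 3z³ - 2z⁴) gives running coefficients 1,6,17,36,57,56,37,18,-4,-8,0 for degrees 0…10.
Finally multiplying by (1 + 3z)³, the product of all factors after the first has coefficients 1,15,98,378,1002,2000,3052,3402,2669,1441,306 for degrees 0…10.
[z¹⁰] = 1·306 + 8·1441 + 24·2669 + 32·3402 + 16·3052 = 233586.

233586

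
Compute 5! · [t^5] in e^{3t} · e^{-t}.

32

The EGF product rule gives c_5 = Σ_{k_1+k_2=5} C(5; k_1,k_2) · ∏ g_i(k_i), where e^{3t} gives (3)^k; e^{-t} gives (-1)^k.
g_1(k) for k = 0…5: 1, 3, 9, 27, 81, 243.
g_2(k) for k = 0…5: 1, -1, 1, -1, 1, -1.
c_5 = Σ_k C(5,k)·g_1(k)·g_2(5−k) = 1·1·(-1) + 5·3·1 + 10·9·(-1) + 10·27·1 + 5·81·(-1) + 1·243·1 = −1 + 15 − 90 + 270 − 405 + 243 = 32.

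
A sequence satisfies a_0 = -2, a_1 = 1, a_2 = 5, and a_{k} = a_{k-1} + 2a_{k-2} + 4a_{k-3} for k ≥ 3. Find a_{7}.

167

The ordinary generating function has denominator 1 - t - 2t^2 - 4t^3.
Iterating the recurrence: a_0,…,a_{7} = -2, 1, 5, -1, 13, 31, 53, 167.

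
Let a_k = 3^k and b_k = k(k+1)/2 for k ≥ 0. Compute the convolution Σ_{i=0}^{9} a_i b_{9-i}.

22113

Write out a_i and b_{9-i} for i = 0,…,9 and sum the products.
Σ = 1·45 + 3·36 + 9·28 + 27·21 + 81·15 + 243·10 + 729·6 + 2187·3 + 6561·1 + 19683·0 = 22113.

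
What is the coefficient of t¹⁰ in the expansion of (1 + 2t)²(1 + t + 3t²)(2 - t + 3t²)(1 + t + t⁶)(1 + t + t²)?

97

(1 + 2t)² has coefficients 1,4,4 for degrees 0…2.
(1 + t + 3t²) has coefficients 1,1,3,0,0,0,0,0,0,0,0 for degrees 0…10.
Multiplying by (2 - t + 3t²) gives running coefficients 2,1,8,0,9,0,0,0,0,0,0 for degrees 0…10.
Multiplying by (1 + t + t⁶) gives running coefficients 2,3,9,8,9,9,2,1,8,0,9 for degrees 0…10.
Finally multiplying by (1 + t + t²), the product of all factors after the first has coefficients 2,5,14,20,26,26,20,12,11,9,17 for degrees 0…10.
[t¹⁰] = 1·17 + 4·9 + 4·11 = 97.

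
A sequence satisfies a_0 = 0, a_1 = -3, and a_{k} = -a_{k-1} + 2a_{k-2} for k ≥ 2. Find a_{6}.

63

The ordinary generating function has denominator 1 + x - 2x^2.
Iterating the recurrence: a_0,…,a_{6} = 0, -3, 3, -9, 15, -33, 63.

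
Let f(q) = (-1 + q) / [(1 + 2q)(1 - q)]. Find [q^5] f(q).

32

Partial fractions give a closed form: a_n = (-1)·(-2)^n.
At n = 5: a_5 = 32.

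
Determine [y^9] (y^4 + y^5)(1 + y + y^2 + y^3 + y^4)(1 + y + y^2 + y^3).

(y^4 + y^5) has coefficients 0,0,0,0,1,1 for degrees 0…5.
(1 + y + y^2 + y^3 + y^4) has coefficients 1,1,1,1,1,0,0,0,0,0 for degrees 0…9.
Finally multiplying by (1 + y + y^2 + y^3), the product of all factors after the first has coefficients 1,2,3,4,4,3,2,1,0,0 for degrees 0…9.
[y^9] = 1·3 + 1·4 = 7.

7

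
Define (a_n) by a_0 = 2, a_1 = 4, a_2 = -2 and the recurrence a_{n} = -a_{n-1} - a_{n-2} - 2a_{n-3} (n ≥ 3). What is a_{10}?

16

The ordinary generating function has denominator 1 + y + y^2 + 2y^3.
Iterating the recurrence: a_0,…,a_{10} = 2, 4, -2, -6, 0, 10, 2, -12, -10, 18, 16.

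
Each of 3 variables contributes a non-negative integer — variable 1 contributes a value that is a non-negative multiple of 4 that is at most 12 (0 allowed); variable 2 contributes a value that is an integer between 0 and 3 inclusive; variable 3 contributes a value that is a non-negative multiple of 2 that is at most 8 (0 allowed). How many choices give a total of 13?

5

The generating function for the choices is (1 + z^4 + z^8 + z^12)·(1 + z + z^2 + z^3)·(1 + z^2 + z^4 + z^6 + z^8); the count is [z^13].
(1 + z^4 + z^8 + z^12) has coefficients 1,0,0,0,1,0,0,0,1,0,0,0,1 for degrees 0…12.
(1 + z + z^2 + z^3) has coefficients 1,1,1,1,0,0,0,0,0,0,0,0,0,0 for degrees 0…13.
Finally multiplying by (1 + z^2 + z^4 + z^6 + z^8), the product of all factors after the first has coefficients 1,1,2,2,2,2,2,2,2,2,1,1,0,0 for degrees 0…13.
[z^13] = 1·0 + 1·2 + 1·2 + 1·1 = 5.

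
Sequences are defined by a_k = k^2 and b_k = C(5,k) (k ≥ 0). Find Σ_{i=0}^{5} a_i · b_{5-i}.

Write out a_i and b_{5-i} for i = 0,…,5 and sum the products.
Σ = 0·1 + 1·5 + 4·10 + 9·10 + 16·5 + 25·1 = 240.

240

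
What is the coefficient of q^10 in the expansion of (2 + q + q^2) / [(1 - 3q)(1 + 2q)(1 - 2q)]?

Partial fractions give a closed form: a_n = (22/5)·3^n + (7/20)·(-2)^n + (-11/4)·2^n.
At n = 10: a_10 = 257358.

257358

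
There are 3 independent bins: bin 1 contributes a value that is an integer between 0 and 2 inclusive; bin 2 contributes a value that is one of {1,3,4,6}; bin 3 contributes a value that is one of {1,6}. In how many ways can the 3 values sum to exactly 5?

2

The generating function for the choices is (1 + y + y^2)·(y + y^3 + y^4 + y^6)·(y + y^6); the count is [y^5].
(1 + y + y^2) has coefficients 1,1,1 for degrees 0…2.
(y + y^3 + y^4 + y^6) has coefficients 0,1,0,1,1,0 for degrees 0…5.
Finally multiplying by (y + y^6), the product of all factors after the first has coefficients 0,0,1,0,1,1 for degrees 0…5.
[y^5] = 1·1 + 1·1 + 1·0 = 2.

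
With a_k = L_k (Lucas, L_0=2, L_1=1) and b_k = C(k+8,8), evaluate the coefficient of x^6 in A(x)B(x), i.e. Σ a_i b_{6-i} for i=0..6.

Write out a_i and b_{6-i} for i = 0,…,6 and sum the products.
Σ = 2·3003 + 1·1287 + 3·495 + 4·165 + 7·45 + 11·9 + 18·1 = 9870.

9870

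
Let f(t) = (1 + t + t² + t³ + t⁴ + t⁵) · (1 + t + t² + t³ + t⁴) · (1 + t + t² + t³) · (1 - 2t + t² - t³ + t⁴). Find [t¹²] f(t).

5

(1 + t + t² + t³ + t⁴ + t⁵) has coefficients 1,1,1,1,1,1 for degrees 0…5.
(1 + t + t² + t³ + t⁴) has coefficients 1,1,1,1,1,0,0,0,0,0,0,0,0 for degrees 0…12.
Multiplying by (1 + t + t² + t³) gives running coefficients 1,2,3,4,4,3,2,1,0,0,0,0,0 for degrees 0…12.
Finally multiplying by (1 - 2t + t² - t³ + t⁴), the product of all factors after the first has coefficients 1,0,0,-1,-2,-2,-1,0,1,2,1,1,0 for degrees 0…12.
[t¹²] = 1·0 + 1·1 + 1·1 + 1·2 + 1·1 + 1·0 = 5.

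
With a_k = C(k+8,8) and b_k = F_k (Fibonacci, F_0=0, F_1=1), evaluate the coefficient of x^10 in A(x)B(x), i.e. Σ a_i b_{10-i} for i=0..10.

72905

This is [x^10] in the product of the two ordinary generating functions.
Σ = 1·55 + 9·34 + 45·21 + 165·13 + 495·8 + 1287·5 + 3003·3 + 6435·2 + 12870·1 + 24310·1 + 43758·0 = 72905.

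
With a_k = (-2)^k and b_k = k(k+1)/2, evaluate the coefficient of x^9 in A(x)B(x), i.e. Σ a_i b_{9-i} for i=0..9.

93

Write out a_i and b_{9-i} for i = 0,…,9 and sum the products.
Σ = 1·45 − 2·36 + 4·28 − 8·21 + 16·15 − 32·10 + 64·6 − 128·3 + 256·1 − 512·0 = 93.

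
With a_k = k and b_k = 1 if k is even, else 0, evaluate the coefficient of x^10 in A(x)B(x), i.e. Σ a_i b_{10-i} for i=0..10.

30

The convolution is the t^10 coefficient of A(t)B(t).
Σ = 0·1 + 1·0 + 2·1 + 3·0 + 4·1 + 5·0 + 6·1 + 7·0 + 8·1 + 9·0 + 10·1 = 30.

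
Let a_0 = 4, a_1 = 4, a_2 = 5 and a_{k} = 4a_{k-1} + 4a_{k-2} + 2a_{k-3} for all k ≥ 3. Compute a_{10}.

2830608

The ordinary generating function has denominator 1 - 4y - 4y^2 - 2y^3.
Iterating the recurrence: a_0,…,a_{10} = 4, 4, 5, 44, 204, 1002, 4912, 24064, 117908, 577712, 2830608.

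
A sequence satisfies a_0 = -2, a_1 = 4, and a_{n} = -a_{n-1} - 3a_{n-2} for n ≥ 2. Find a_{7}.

The ordinary generating function has denominator 1 + z + 3z^2.
Iterating the recurrence: a_0,…,a_{7} = -2, 4, 2, -14, 8, 34, -58, -44.

-44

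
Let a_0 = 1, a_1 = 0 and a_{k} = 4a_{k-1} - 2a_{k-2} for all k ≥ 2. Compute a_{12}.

The ordinary generating function has denominator 1 - 4y + 2y^2.
Iterating the recurrence: a_0,…,a_{12} = 1, 0, -2, -8, -28, -96, -328, -1120, -3824, -13056, -44576, -152192, -519616.

-519616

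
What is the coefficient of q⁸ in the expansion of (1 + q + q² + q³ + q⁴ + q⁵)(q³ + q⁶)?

2

(1 + q + q² + q³ + q⁴ + q⁵) has coefficients 1,1,1,1,1,1 for degrees 0…5.
(q³ + q⁶) has coefficients 0,0,0,1,0,0,1,0,0 for degrees 0…8.
[q⁸] = 1·0 + 1·0 + 1·1 + 1·0 + 1·0 + 1·1 = 2.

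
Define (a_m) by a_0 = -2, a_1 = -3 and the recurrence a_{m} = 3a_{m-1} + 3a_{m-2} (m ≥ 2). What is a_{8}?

The ordinary generating function has denominator 1 - 3z - 3z^2.
Iterating the recurrence: a_0,…,a_{8} = -2, -3, -15, -54, -207, -783, -2970, -11259, -42687.

-42687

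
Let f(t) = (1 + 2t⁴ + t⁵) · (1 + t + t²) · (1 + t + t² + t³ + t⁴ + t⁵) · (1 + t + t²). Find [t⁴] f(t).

11

(1 + 2t⁴ + t⁵) has coefficients 1,0,0,0,2 for degrees 0…4.
(1 + t + t²) has coefficients 1,1,1,0,0 for degrees 0…4.
Multiplying by (1 + t + t² + t³ + t⁴ + t⁵) gives running coefficients 1,2,3,3,3 for degrees 0…4.
Finally multiplying by (1 + t + t²), the product of all factors after the first has coefficients 1,3,6,8,9 for degrees 0…4.
[t⁴] = 1·9 + 2·1 = 11.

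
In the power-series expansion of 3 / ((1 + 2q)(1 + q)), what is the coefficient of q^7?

-765

The denominator gives the recurrence a_n = −3a_(n−1) − 2a_(n−2) for n ≥ 2; the numerator fixes a_0 = 3, a_1 = -9.
Iterating: 3, -9, 21, -45, 93, -189, 381, -765, so a_7 = -765.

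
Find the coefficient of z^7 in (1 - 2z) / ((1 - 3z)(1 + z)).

Partial fractions give a closed form: a_n = (1/4)·3^n + (3/4)·(-1)^n.
At n = 7: a_7 = 546.

546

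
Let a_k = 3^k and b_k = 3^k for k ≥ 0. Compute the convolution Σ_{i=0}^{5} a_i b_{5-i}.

1458

The convolution is the x^5 coefficient of A(x)B(x).
Σ = 1·243 + 3·81 + 9·27 + 27·9 + 81·3 + 243·1 = 1458.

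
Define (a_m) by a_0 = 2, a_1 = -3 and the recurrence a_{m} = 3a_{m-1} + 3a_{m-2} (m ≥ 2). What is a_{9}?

-50058

The ordinary generating function has denominator 1 - 3q - 3q^2.
Iterating the recurrence: a_0,…,a_{9} = 2, -3, -3, -18, -63, -243, -918, -3483, -13203, -50058.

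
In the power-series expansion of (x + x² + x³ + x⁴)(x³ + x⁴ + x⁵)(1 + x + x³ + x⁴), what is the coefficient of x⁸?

(x + x² + x³ + x⁴) has coefficients 0,1,1,1,1 for degrees 0…4.
(x³ + x⁴ + x⁵) has coefficients 0,0,0,1,1,1,0,0,0 for degrees 0…8.
Finally multiplying by (1 + x + x³ + x⁴), the product of all factors after the first has coefficients 0,0,0,1,2,2,2,2,2 for degrees 0…8.
[x⁸] = 1·2 + 1·2 + 1·2 + 1·2 = 8.

8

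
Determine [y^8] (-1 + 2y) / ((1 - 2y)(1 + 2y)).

-256

Partial fractions give a closed form: a_n = (-1)·(-2)^n.
At n = 8: a_8 = -256.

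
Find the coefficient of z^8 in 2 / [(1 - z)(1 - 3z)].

The denominator gives the recurrence a_n = 4a_(n−1) − 3a_(n−2) for n ≥ 2; the numerator fixes a_0 = 2, a_1 = 8.
Iterating: 2, 8, 26, 80, 242, 728, 2186, 6560, 19682, so a_8 = 19682.

19682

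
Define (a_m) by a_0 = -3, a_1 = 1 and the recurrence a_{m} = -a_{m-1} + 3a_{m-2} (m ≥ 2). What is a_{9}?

2461

The ordinary generating function has denominator 1 + t - 3t^2.
Iterating the recurrence: a_0,…,a_{9} = -3, 1, -10, 13, -43, 82, -211, 457, -1090, 2461.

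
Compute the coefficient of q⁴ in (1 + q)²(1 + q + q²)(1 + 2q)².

(1 + q)² has coefficients 1,2,1 for degrees 0…2.
(1 + q + q²) has coefficients 1,1,1,0,0 for degrees 0…4.
Finally multiplying by (1 + 2q)², the product of all factors after the first has coefficients 1,5,9,8,4 for degrees 0…4.
[q⁴] = 1·4 + 2·8 + 1·9 = 29.

29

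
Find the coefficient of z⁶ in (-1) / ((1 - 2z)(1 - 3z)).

Partial fractions give a closed form: a_n = (2)·2^n + (-3)·3^n.
At n = 6: a_6 = -2059.

-2059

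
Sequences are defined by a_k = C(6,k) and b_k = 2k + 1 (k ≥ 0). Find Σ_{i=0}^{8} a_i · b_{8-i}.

The convolution is the t^8 coefficient of A(t)B(t).
Σ = 1·17 + 6·15 + 15·13 + 20·11 + 15·9 + 6·7 + 1·5 + 0·3 + 0·1 = 704.

704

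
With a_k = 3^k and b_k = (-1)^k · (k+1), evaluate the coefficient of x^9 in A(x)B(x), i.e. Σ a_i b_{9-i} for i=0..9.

Write out a_i and b_{9-i} for i = 0,…,9 and sum the products.
Σ = 1·(-10) + 3·9 + 9·(-8) + 27·7 + 81·(-6) + 243·5 + 729·(-4) + 2187·3 + 6561·(-2) + 19683·1 = 11069.

11069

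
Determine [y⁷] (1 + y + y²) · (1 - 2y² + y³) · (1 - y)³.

4

(1 + y + y²) has coefficients 1,1,1 for degrees 0…2.
(1 - 2y² + y³) has coefficients 1,0,-2,1,0,0,0,0 for degrees 0…7.
Finally multiplying by (1 - y)³, the product of all factors after the first has coefficients 1,-3,1,6,-9,5,-1,0 for degrees 0…7.
[y⁷] = 1·0 + 1·(-1) + 1·5 = 4.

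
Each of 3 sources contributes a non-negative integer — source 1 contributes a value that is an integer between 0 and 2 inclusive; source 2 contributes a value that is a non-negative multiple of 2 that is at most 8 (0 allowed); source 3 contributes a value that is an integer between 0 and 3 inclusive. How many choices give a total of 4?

6

The generating function for the choices is (1 + q + q^2)·(1 + q^2 + q^4 + q^6 + q^8)·(1 + q + q^2 + q^3); the count is [q^4].
(1 + q + q^2) has coefficients 1,1,1 for degrees 0…2.
(1 + q^2 + q^4 + q^6 + q^8) has coefficients 1,0,1,0,1 for degrees 0…4.
Finally multiplying by (1 + q + q^2 + q^3), the product of all factors after the first has coefficients 1,1,2,2,2 for degrees 0…4.
[q^4] = 1·2 + 1·2 + 1·2 = 6.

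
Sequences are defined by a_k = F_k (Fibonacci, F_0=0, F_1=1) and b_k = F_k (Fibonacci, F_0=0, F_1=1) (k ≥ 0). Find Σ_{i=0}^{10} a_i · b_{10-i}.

The convolution is the t^10 coefficient of A(t)B(t).
Σ = 0·55 + 1·34 + 1·21 + 2·13 + 3·8 + 5·5 + 8·3 + 13·2 + 21·1 + 34·1 + 55·0 = 235.

235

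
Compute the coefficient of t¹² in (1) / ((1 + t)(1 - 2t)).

Partial fractions give a closed form: a_n = (1/3)·(-1)^n + (2/3)·2^n.
At n = 12: a_12 = 2731.

2731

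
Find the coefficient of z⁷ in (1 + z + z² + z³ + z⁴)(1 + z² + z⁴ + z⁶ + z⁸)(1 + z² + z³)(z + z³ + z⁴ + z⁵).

21

(1 + z + z² + z³ + z⁴) has coefficients 1,1,1,1,1 for degrees 0…4.
(1 + z² + z⁴ + z⁶ + z⁸) has coefficients 1,0,1,0,1,0,1,0 for degrees 0…7.
Multiplying by (1 + z² + z³) gives running coefficients 1,0,2,1,2,1,2,1 for degrees 0…7.
Finally multiplying by (z + z³ + z⁴ + z⁵), the product of all factors after the first has coefficients 0,1,0,3,2,5,4,7 for degrees 0…7.
[z⁷] = 1·7 + 1·4 + 1·5 + 1·2 + 1·3 = 21.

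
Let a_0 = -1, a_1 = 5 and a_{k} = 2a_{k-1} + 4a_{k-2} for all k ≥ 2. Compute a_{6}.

The ordinary generating function has denominator 1 - 2x - 4x^2.
Iterating the recurrence: a_0,…,a_{6} = -1, 5, 6, 32, 88, 304, 960.

960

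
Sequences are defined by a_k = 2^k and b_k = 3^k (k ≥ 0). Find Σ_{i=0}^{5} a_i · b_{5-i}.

The convolution is the x^5 coefficient of A(x)B(x).
Σ = 1·243 + 2·81 + 4·27 + 8·9 + 16·3 + 32·1 = 665.

665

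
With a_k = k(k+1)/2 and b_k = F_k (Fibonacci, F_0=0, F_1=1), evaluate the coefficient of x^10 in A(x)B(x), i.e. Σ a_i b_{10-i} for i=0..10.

Write out a_i and b_{10-i} for i = 0,…,10 and sum the products.
Σ = 0·55 + 1·34 + 3·21 + 6·13 + 10·8 + 15·5 + 21·3 + 28·2 + 36·1 + 45·1 + 55·0 = 530.

530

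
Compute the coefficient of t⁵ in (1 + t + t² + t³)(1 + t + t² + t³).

(1 + t + t² + t³) has coefficients 1,1,1,1 for degrees 0…3.
(1 + t + t² + t³) has coefficients 1,1,1,1,0,0 for degrees 0…5.
[t⁵] = 1·0 + 1·0 + 1·1 + 1·1 = 2.

2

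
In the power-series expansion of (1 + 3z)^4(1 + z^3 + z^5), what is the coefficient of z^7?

135

(1 + 3z)^4 has coefficients 1,12,54,108,81 for degrees 0…4.
(1 + z^3 + z^5) has coefficients 1,0,0,1,0,1,0,0 for degrees 0…7.
[z^7] = 1·0 + 12·0 + 54·1 + 108·0 + 81·1 = 135.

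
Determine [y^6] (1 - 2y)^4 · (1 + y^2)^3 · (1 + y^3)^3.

-44

(1 - 2y)^4 has coefficients 1,-8,24,-32,16 for degrees 0…4.
(1 + y^2)^3 has coefficients 1,0,3,0,3,0,1 for degrees 0…6.
Finally multiplying by (1 + y^3)^3, the product of all factors after the first has coefficients 1,0,3,3,3,9,4 for degrees 0…6.
[y^6] = 1·4 − 8·9 + 24·3 − 32·3 + 16·3 = -44.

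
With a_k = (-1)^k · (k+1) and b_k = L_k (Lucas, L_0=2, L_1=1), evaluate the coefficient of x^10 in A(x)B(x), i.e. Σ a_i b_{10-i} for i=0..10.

76

Write out a_i and b_{10-i} for i = 0,…,10 and sum the products.
Σ = 1·123 − 2·76 + 3·47 − 4·29 + 5·18 − 6·11 + 7·7 − 8·4 + 9·3 − 10·1 + 11·2 = 76.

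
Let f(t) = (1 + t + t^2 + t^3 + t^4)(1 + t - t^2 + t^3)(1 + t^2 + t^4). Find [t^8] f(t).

2

(1 + t + t^2 + t^3 + t^4) has coefficients 1,1,1,1,1 for degrees 0…4.
(1 + t - t^2 + t^3) has coefficients 1,1,-1,1,0,0,0,0,0 for degrees 0…8.
Finally multiplying by (1 + t^2 + t^4), the product of all factors after the first has coefficients 1,1,0,2,0,2,-1,1,0 for degrees 0…8.
[t^8] = 1·0 + 1·1 + 1·(-1) + 1·2 + 1·0 = 2.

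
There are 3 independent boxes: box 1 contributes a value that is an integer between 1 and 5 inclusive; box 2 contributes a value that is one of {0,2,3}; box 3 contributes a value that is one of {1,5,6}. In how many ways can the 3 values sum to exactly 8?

The generating function for the choices is (z + z^2 + z^3 + z^4 + z^5)·(1 + z^2 + z^3)·(z + z^5 + z^6); the count is [z^8].
(z + z^2 + z^3 + z^4 + z^5) has coefficients 0,1,1,1,1,1 for degrees 0…5.
(1 + z^2 + z^3) has coefficients 1,0,1,1,0,0,0,0,0 for degrees 0…8.
Finally multiplying by (z + z^5 + z^6), the product of all factors after the first has coefficients 0,1,0,1,1,1,1,1,2 for degrees 0…8.
[z^8] = 1·1 + 1·1 + 1·1 + 1·1 + 1·1 = 5.

5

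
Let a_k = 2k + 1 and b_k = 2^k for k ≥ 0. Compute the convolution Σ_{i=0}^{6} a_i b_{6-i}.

The convolution is the x^6 coefficient of A(x)B(x).
Σ = 1·64 + 3·32 + 5·16 + 7·8 + 9·4 + 11·2 + 13·1 = 367.

367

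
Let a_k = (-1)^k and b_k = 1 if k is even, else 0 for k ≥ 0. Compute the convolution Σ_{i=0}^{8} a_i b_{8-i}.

5

Write out a_i and b_{8-i} for i = 0,…,8 and sum the products.
Σ = 1·1 − 1·0 + 1·1 − 1·0 + 1·1 − 1·0 + 1·1 − 1·0 + 1·1 = 5.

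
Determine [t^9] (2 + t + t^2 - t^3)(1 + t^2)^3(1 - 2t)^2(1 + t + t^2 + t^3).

(2 + t + t^2 - t^3) has coefficients 2,1,1,-1 for degrees 0…3.
(1 + t^2)^3 has coefficients 1,0,3,0,3,0,1,0,0,0 for degrees 0…9.
Multiplying by (1 - 2t)^2 gives running coefficients 1,-4,7,-12,15,-12,13,-4,4,0 for degrees 0…9.
Finally multiplying by (1 + t + t^2 + t^3), the product of all factors after the first has coefficients 1,-3,4,-8,6,-2,4,12,1,13 for degrees 0…9.
[t^9] = 2·13 + 1·1 + 1·12 − 1·4 = 35.

35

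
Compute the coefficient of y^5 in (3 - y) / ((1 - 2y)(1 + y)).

52

Partial fractions give a closed form: a_n = (5/3)·2^n + (4/3)·(-1)^n.
At n = 5: a_5 = 52.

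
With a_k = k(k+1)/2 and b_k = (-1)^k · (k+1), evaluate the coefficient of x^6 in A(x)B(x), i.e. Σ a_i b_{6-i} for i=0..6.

6

The convolution is the x^6 coefficient of A(x)B(x).
Σ = 0·7 + 1·(-6) + 3·5 + 6·(-4) + 10·3 + 15·(-2) + 21·1 = 6.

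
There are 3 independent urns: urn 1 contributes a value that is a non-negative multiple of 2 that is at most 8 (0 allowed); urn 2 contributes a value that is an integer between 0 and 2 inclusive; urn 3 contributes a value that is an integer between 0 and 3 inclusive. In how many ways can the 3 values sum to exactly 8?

6

The generating function for the choices is (1 + z² + z⁴ + z⁶ + z⁸)·(1 + z + z²)·(1 + z + z² + z³); the count is [z⁸].
(1 + z² + z⁴ + z⁶ + z⁸) has coefficients 1,0,1,0,1,0,1,0,1 for degrees 0…8.
(1 + z + z²) has coefficients 1,1,1,0,0,0,0,0,0 for degrees 0…8.
Finally multiplying by (1 + z + z² + z³), the product of all factors after the first has coefficients 1,2,3,3,2,1,0,0,0 for degrees 0…8.
[z⁸] = 1·0 + 1·0 + 1·2 + 1·3 + 1·1 = 6.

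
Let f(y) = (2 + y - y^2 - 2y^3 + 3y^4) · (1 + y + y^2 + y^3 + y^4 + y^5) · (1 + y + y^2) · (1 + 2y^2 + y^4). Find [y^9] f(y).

18

(2 + y - y^2 - 2y^3 + 3y^4) has coefficients 2,1,-1,-2,3 for degrees 0…4.
(1 + y + y^2 + y^3 + y^4 + y^5) has coefficients 1,1,1,1,1,1,0,0,0,0 for degrees 0…9.
Multiplying by (1 + y + y^2) gives running coefficients 1,2,3,3,3,3,2,1,0,0 for degrees 0…9.
Finally multiplying by (1 + 2y^2 + y^4), the product of all factors after the first has coefficients 1,2,5,7,10,11,11,10,7,5 for degrees 0…9.
[y^9] = 2·5 + 1·7 − 1·10 − 2·11 + 3·11 = 18.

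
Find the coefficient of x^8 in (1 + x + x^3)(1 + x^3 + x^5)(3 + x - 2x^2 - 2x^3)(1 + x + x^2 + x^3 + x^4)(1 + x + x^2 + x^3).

(1 + x + x^3) has coefficients 1,1,0,1 for degrees 0…3.
(1 + x^3 + x^5) has coefficients 1,0,0,1,0,1,0,0,0 for degrees 0…8.
Multiplying by (3 + x - 2x^2 - 2x^3) gives running coefficients 3,1,-2,1,1,1,-1,-2,-2 for degrees 0…8.
Multiplying by (1 + x + x^2 + x^3 + x^4) gives running coefficients 3,4,2,3,4,2,0,0,-3 for degrees 0…8.
Finally multiplying by (1 + x + x^2 + x^3), the product of all factors after the first has coefficients 3,7,9,12,13,11,9,6,-1 for degrees 0…8.
[x^8] = 1·(-1) + 1·6 + 1·11 = 16.

16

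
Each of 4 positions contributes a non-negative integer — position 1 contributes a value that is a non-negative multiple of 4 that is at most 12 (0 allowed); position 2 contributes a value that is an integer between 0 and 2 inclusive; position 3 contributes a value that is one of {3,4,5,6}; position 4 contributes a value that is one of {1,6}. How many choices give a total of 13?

The generating function for the choices is (1 + z^4 + z^8 + z^12)·(1 + z + z^2)·(z^3 + z^4 + z^5 + z^6)·(z + z^6); the count is [z^13].
(1 + z^4 + z^8 + z^12) has coefficients 1,0,0,0,1,0,0,0,1,0,0,0,1 for degrees 0…12.
(1 + z + z^2) has coefficients 1,1,1,0,0,0,0,0,0,0,0,0,0,0 for degrees 0…13.
Multiplying by (z^3 + z^4 + z^5 + z^6) gives running coefficients 0,0,0,1,2,3,3,2,1,0,0,0,0,0 for degrees 0…13.
Finally multiplying by (z + z^6), the product of all factors after the first has coefficients 0,0,0,0,1,2,3,3,2,2,2,3,3,2 for degrees 0…13.
[z^13] = 1·2 + 1·2 + 1·2 + 1·0 = 6.

6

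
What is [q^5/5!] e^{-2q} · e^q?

-1

The EGF product rule gives c_5 = Σ_{k_1+k_2=5} C(5; k_1,k_2) · ∏ g_i(k_i), where e^{-2q} gives (-2)^k; e^q gives (1)^k.
g_1(k) for k = 0…5: 1, -2, 4, -8, 16, -32.
g_2(k) for k = 0…5: 1, 1, 1, 1, 1, 1.
c_5 = Σ_k C(5,k)·g_1(k)·g_2(5−k) = 1·1·1 + 5·(-2)·1 + 10·4·1 + 10·(-8)·1 + 5·16·1 + 1·(-32)·1 = 1 − 10 + 40 − 80 + 80 − 32 = -1.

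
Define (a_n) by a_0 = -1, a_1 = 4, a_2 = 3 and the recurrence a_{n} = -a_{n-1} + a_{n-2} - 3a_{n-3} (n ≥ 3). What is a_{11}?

1420

The ordinary generating function has denominator 1 + x - x^2 + 3x^3.
Iterating the recurrence: a_0,…,a_{11} = -1, 4, 3, 4, -13, 8, -33, 80, -137, 316, -693, 1420.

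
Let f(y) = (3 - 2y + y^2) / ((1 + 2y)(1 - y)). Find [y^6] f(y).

182

The denominator gives the recurrence a_n = −a_(n−1) + 2a_(n−2) for n ≥ 3; the numerator fixes a_0 = 3, a_1 = -5, a_2 = 12.
Iterating: 3, -5, 12, -22, 46, -90, 182, so a_6 = 182.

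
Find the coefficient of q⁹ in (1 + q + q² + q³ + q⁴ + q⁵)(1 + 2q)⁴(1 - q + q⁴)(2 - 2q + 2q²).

(1 + q + q² + q³ + q⁴ + q⁵) has coefficients 1,1,1,1,1,1 for degrees 0…5.
(1 + 2q)⁴ has coefficients 1,8,24,32,16,0,0,0,0,0 for degrees 0…9.
Multiplying by (1 - q + q⁴) gives running coefficients 1,7,16,8,-15,-8,24,32,16,0 for degrees 0…9.
Finally multiplying by (2 - 2q + 2q²), the product of all factors after the first has coefficients 2,12,20,-2,-14,30,34,0,16,32 for degrees 0…9.
[q⁹] = 1·32 + 1·16 + 1·0 + 1·34 + 1·30 + 1·(-14) = 98.

98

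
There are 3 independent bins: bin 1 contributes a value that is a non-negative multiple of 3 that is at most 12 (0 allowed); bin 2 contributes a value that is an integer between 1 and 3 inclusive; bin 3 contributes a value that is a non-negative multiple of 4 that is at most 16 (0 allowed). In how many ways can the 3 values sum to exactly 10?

3

The generating function for the choices is (1 + t³ + t⁶ + t⁹ + t¹²)·(t + t² + t³)·(1 + t⁴ + t⁸ + t¹² + t¹⁶); the count is [t¹⁰].
(1 + t³ + t⁶ + t⁹ + t¹²) has coefficients 1,0,0,1,0,0,1,0,0,1,0 for degrees 0…10.
(t + t² + t³) has coefficients 0,1,1,1,0,0,0,0,0,0,0 for degrees 0…10.
Finally multiplying by (1 + t⁴ + t⁸ + t¹² + t¹⁶), the product of all factors after the first has coefficients 0,1,1,1,0,1,1,1,0,1,1 for degrees 0…10.
[t¹⁰] = 1·1 + 1·1 + 1·0 + 1·1 = 3.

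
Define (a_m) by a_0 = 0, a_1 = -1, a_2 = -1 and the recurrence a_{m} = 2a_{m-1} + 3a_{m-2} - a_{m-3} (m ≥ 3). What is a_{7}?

The ordinary generating function has denominator 1 - 2q - 3q^2 + q^3.
Iterating the recurrence: a_0,…,a_{7} = 0, -1, -1, -5, -12, -38, -107, -316.

-316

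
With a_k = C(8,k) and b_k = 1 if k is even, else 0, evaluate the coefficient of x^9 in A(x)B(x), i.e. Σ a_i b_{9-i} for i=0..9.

This is [x^9] in the product of the two ordinary generating functions.
Σ = 1·0 + 8·1 + 28·0 + 56·1 + 70·0 + 56·1 + 28·0 + 8·1 + 1·0 + 0·1 = 128.

128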